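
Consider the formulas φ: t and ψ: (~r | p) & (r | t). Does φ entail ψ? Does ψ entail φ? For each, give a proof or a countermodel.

[⇒] This fails. Under r = T, p = F, t = T, the left side is true but the right side is false.

[⇐] This fails. Under r = T, p = T, t = F, the left side is false but the right side is true.

Neither implication holds.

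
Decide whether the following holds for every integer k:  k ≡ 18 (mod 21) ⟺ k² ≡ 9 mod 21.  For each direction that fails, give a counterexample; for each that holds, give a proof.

[⇒] Suppose k ≡ 18 (mod 21). Write k = 21j + 18. Then (21j + 18)² = 441j² + 756j + 324 = 21(21j² + 36j + 15) + 9, so k² ≡ 9 (mod 21).

[⇐] This fails: take k = 3. Then 3² = 9 ≡ 9 (mod 21), yet 3 ≡ 3 (mod 21), not 18.

Not equivalent: only (⇒) holds.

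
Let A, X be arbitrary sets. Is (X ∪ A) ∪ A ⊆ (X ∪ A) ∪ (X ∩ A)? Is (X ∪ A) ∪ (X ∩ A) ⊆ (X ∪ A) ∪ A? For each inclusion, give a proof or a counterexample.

(⟹) Let x ∈ (X ∪ A) ∪ A. Then either x ∈ A and x ∉ X; or x ∈ X and x ∉ A; or x ∈ A ∩ X. In each case x ∈ (X ∪ A) ∪ (X ∩ A), so (X ∪ A) ∪ A ⊆ (X ∪ A) ∪ (X ∩ A).

(⟸) Let x ∈ (X ∪ A) ∪ (X ∩ A). Then either x ∈ A and x ∉ X; or x ∈ X and x ∉ A; or x ∈ A ∩ X. In each case x ∈ (X ∪ A) ∪ A, so (X ∪ A) ∪ (X ∩ A) ⊆ (X ∪ A) ∪ A.

The two sets are equal.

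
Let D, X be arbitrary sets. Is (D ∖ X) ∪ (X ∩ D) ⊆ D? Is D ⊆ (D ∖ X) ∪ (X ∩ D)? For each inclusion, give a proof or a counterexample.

Both inclusions hold.

(⊆) Let x ∈ (D ∖ X) ∪ (X ∩ D). Then either x ∈ D and x ∉ X; or x ∈ D ∩ X. In each case x ∈ D, so (D ∖ X) ∪ (X ∩ D) ⊆ D.

(⊇) Let x ∈ D. Then either x ∈ D and x ∉ X; or x ∈ D ∩ X. In each case x ∈ (D ∖ X) ∪ (X ∩ D), so D ⊆ (D ∖ X) ∪ (X ∩ D).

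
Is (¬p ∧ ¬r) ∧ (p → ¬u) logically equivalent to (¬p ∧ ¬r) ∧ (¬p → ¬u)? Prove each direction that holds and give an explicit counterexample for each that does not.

Only the reverse direction holds.

[⇐] Assume the antecedent. If p is true, the antecedent cannot hold. If p is false, the antecedent forces (p = F, r = F, u = F), and (¬p ∧ ¬r) ∧ (p → ¬u) holds there. Either way (¬p ∧ ¬r) ∧ (p → ¬u) holds.

[⇒] This fails. Under p = F, r = F, u = T, the left side is true but the right side is false.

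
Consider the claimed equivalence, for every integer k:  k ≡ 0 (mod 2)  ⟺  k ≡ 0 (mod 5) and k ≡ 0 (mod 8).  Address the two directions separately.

Only the converse holds.

Forward direction. This fails: k = 2 gives 2 ≡ 0 (mod 2) but 2 ≡ 2 (mod 5), so the conjunction on the right does not hold.

Converse. If k ≡ 0 (mod 5) and k ≡ 0 (mod 8), then by the Chinese remainder theorem k ≡ 0 (mod 40). Since 0 ≡ 0 (mod 2) and 2 ∣ 40, we get k ≡ 0 (mod 2).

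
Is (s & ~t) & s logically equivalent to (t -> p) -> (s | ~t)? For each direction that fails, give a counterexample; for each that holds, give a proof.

(⇒) Assume the antecedent. If p is true, the antecedent forces (p = T, s = T, t = F), and (t -> p) -> (s | ~t) holds there. If p is false, (t -> p) -> (s | ~t) reduces to true regardless of the other variables. Either way (t -> p) -> (s | ~t) holds.

(⇐) This fails. Under p = F, s = F, t = F, the left side is false but the right side is true.

Only the forward implication holds.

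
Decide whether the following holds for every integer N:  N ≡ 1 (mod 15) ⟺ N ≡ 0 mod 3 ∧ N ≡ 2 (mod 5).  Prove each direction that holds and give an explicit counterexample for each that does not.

(⇒) fails and (⇐) fails.

(⟹) This fails: N = 1 gives 1 ≡ 1 (mod 15) but 1 ≡ 1 (mod 3), so the conjunction on the right does not hold.

(⟸) This fails: N = 12 satisfies both congruences on the right (12 ≡ 0 mod 3 and 12 ≡ 2 mod 5) yet 12 ≡ 12 (mod 15), not 1.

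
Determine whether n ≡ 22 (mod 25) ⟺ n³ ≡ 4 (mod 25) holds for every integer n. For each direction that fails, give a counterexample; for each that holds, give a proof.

[⇒] This fails: take n = 22. Then 22 ≡ 22 (mod 25), but 22³ = 10648 ≡ 23 (mod 25), not 4.

[⇐] This fails: take n = 9. Then 9³ = 729 ≡ 4 (mod 25), yet 9 ≡ 9 (mod 25), not 22.

Neither direction holds.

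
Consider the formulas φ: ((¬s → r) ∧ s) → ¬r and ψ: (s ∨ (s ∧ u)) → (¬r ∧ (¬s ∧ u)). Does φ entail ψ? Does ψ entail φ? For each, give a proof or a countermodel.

(⇒) fails; (⇐) holds.

Forward direction. This fails. Under u = F, r = F, s = T, the left side is true but the right side is false.

Converse. Assume the antecedent. If u is true, the antecedent forces (u = T, r = F, s = F) or (u = T, r = T, s = F), and ((¬s → r) ∧ s) → ¬r holds there. If u is false, the antecedent forces (u = F, r = F, s = F) or (u = F, r = T, s = F), and ((¬s → r) ∧ s) → ¬r holds there. Either way ((¬s → r) ∧ s) → ¬r holds.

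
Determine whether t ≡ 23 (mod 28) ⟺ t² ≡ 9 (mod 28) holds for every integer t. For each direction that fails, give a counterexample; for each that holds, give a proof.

Neither implication holds.

Forward direction. This fails: take t = 23. Then 23 ≡ 23 (mod 28), but 23² = 529 ≡ 25 (mod 28), not 9.

Converse. This fails: take t = 3. Then 3² = 9 ≡ 9 (mod 28), yet 3 ≡ 3 (mod 28), not 23.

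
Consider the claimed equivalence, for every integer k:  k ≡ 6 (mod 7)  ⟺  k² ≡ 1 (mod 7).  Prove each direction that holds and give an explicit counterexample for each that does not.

Only the forward direction holds.

(←) This fails: take k = 1. Then 1² = 1 ≡ 1 (mod 7), yet 1 ≡ 1 (mod 7), not 6.

(→) Suppose k ≡ 6 (mod 7). Write k = 7j + 6. Then (7j + 6)² = 49j² + 84j + 36 = 7(7j² + 12j + 5) + 1, so k² ≡ 1 (mod 7).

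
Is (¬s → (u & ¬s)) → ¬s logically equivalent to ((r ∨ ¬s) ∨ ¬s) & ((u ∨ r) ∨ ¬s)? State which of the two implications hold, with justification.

Forward direction. Assume the antecedent. If r is true, the consequent reduces to true regardless of the other variables. If r is false, the antecedent forces (r = F, s = F, u = F) or (r = F, s = F, u = T), and the consequent holds there. Either way the consequent holds.

Converse. This fails. Under r = T, s = T, u = F, the left side is false but the right side is true.

Only the forward direction holds.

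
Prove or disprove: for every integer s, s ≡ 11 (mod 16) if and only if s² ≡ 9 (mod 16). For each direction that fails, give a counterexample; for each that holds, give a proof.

The forward direction holds; the converse fails.

(⟹) Suppose s ≡ 11 (mod 16). Write s = 16j + 11. Then (16j + 11)² = 256j² + 352j + 121 = 16(16j² + 22j + 7) + 9, so s² ≡ 9 (mod 16).

(⟸) This fails: take s = 3. Then 3² = 9 ≡ 9 (mod 16), yet 3 ≡ 3 (mod 16), not 11.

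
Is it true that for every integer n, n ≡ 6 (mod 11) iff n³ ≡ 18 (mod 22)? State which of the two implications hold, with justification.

Only the converse holds.

(⇐) The residues r modulo 22 with r³ ≡ 18 (mod 22) are exactly {6}, and each is ≡ 6 (mod 11).

(⇒) This fails: take n = 17. Then 17 ≡ 6 (mod 11), but 17³ = 4913 ≡ 7 (mod 22), not 18.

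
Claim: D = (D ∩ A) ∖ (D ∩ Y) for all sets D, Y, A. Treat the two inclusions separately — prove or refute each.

Only the reverse inclusion holds.

Forward inclusion. This inclusion fails. Take D = {1}, Y = ∅, A = ∅; then 1 ∈ D but 1 ∉ (D ∩ A) ∖ (D ∩ Y).

Reverse inclusion. Let x ∈ (D ∩ A) ∖ (D ∩ Y). Then x ∈ D ∩ A and x ∉ Y, from which x ∈ D.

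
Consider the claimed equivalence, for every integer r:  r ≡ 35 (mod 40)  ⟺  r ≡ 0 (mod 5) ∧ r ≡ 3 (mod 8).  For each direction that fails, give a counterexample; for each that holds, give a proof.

[⇐] If r ≡ 0 (mod 5) and r ≡ 3 (mod 8), then by the Chinese remainder theorem r ≡ 35 (mod 40). This is exactly r ≡ 35 (mod 40).

[⇒] Suppose r ≡ 35 (mod 40); write r = 40j + 35. Since 5 ∣ 40, reducing mod 5 gives r ≡ 35 ≡ 0 (mod 5); since 8 ∣ 40, reducing mod 8 gives r ≡ 35 ≡ 3 (mod 8).

Both directions hold; the statement is true.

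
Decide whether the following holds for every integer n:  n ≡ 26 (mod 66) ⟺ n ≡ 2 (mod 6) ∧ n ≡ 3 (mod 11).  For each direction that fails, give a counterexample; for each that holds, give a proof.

[⇒] This fails: n = 26 gives 26 ≡ 26 (mod 66) but 26 ≡ 4 (mod 11), so the conjunction on the right does not hold.

[⇐] This fails: n = 14 satisfies both congruences on the right (14 ≡ 2 mod 6 and 14 ≡ 3 mod 11) yet 14 ≡ 14 (mod 66), not 26.

Both directions fail.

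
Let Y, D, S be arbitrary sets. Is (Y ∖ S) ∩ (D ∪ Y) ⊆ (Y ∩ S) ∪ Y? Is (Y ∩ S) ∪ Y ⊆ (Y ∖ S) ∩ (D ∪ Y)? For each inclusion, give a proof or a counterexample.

(⊆) Let x ∈ (Y ∖ S) ∩ (D ∪ Y). Then either x ∈ Y and x ∉ D, S; or x ∈ Y ∩ D and x ∉ S. In each case x ∈ (Y ∩ S) ∪ Y, so (Y ∖ S) ∩ (D ∪ Y) ⊆ (Y ∩ S) ∪ Y.

(⊇) This inclusion fails. Take Y = {1}, D = ∅, S = {1}; then 1 ∈ (Y ∩ S) ∪ Y but 1 ∉ (Y ∖ S) ∩ (D ∪ Y).

The sets are not equal: only the forward inclusion holds.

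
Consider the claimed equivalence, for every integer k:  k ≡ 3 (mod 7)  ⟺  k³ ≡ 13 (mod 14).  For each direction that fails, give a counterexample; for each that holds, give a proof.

(⇒) fails and (⇐) fails.

(⟹) This fails: take k = 10. Then 10 ≡ 3 (mod 7), but 10³ = 1000 ≡ 6 (mod 14), not 13.

(⟸) This fails: take k = 5. Then 5³ = 125 ≡ 13 (mod 14), yet 5 ≡ 5 (mod 7), not 3.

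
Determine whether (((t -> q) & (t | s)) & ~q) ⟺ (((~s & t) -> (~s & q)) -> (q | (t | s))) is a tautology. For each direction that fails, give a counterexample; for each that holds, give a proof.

[⇒] Assume the antecedent. If t is true, the antecedent cannot hold. If t is false, the antecedent forces (t = F, s = T, q = F), and the consequent holds there. Either way the consequent holds.

[⇐] This fails. Under t = T, s = F, q = F, the left side is false but the right side is true.

Only the forward direction holds.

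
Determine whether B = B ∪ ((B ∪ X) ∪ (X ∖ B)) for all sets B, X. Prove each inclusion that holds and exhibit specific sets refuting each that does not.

(⊆) holds; (⊇) fails.

(⊆) Let x ∈ B. Then either x ∈ B and x ∉ X; or x ∈ B ∩ X. In each case x ∈ B ∪ ((B ∪ X) ∪ (X ∖ B)), so B ⊆ B ∪ ((B ∪ X) ∪ (X ∖ B)).

(⊇) This inclusion fails. Take B = ∅, X = {1}; then 1 ∈ B ∪ ((B ∪ X) ∪ (X ∖ B)) but 1 ∉ B.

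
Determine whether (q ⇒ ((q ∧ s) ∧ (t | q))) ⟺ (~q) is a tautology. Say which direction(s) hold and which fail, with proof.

[⇒] This fails. Under q = T, t = F, s = T, the left side is true but the right side is false.

[⇐] Assume the antecedent. If q is true, the antecedent cannot hold. If q is false, q ⇒ ((q ∧ s) ∧ (t | q)) reduces to true regardless of the other variables. Either way q ⇒ ((q ∧ s) ∧ (t | q)) holds.

Only the reverse direction holds.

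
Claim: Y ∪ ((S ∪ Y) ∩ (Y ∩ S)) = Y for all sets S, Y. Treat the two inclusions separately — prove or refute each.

The two sets are equal.

(⟸) Let x ∈ Y. Then either x ∈ Y and x ∉ S; or x ∈ S ∩ Y. In each case x ∈ Y ∪ ((S ∪ Y) ∩ (Y ∩ S)), so Y ⊆ Y ∪ ((S ∪ Y) ∩ (Y ∩ S)).

(⟹) Let x ∈ Y ∪ ((S ∪ Y) ∩ (Y ∩ S)). Then either x ∈ Y and x ∉ S; or x ∈ S ∩ Y. In each case x ∈ Y, so Y ∪ ((S ∪ Y) ∩ (Y ∩ S)) ⊆ Y.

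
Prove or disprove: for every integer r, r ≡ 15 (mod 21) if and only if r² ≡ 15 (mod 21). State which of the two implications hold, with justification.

Forward direction. Suppose r ≡ 15 (mod 21). Write r = 21j + 15. Then (21j + 15)² = 441j² + 630j + 225 = 21(21j² + 30j + 10) + 15, so r² ≡ 15 (mod 21).

Converse. This fails: take r = 6. Then 6² = 36 ≡ 15 (mod 21), yet 6 ≡ 6 (mod 21), not 15.

Only the forward implication holds.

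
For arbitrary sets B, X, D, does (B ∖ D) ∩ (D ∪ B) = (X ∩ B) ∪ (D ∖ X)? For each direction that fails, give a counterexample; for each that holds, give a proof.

(⊆) fails and (⊇) fails.

(⟹) This inclusion fails. Take B = {1}, X = ∅, D = ∅; then 1 ∈ (B ∖ D) ∩ (D ∪ B) but 1 ∉ (X ∩ B) ∪ (D ∖ X).

(⟸) This inclusion fails. Take B = ∅, X = ∅, D = {1}; then 1 ∈ (X ∩ B) ∪ (D ∖ X) but 1 ∉ (B ∖ D) ∩ (D ∪ B).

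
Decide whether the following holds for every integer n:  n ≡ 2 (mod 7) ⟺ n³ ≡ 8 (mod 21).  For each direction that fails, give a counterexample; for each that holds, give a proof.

Neither direction holds.

(→) This fails: take n = 9. Then 9 ≡ 2 (mod 7), but 9³ = 729 ≡ 15 (mod 21), not 8.

(←) This fails: take n = 8. Then 8³ = 512 ≡ 8 (mod 21), yet 8 ≡ 1 (mod 7), not 2.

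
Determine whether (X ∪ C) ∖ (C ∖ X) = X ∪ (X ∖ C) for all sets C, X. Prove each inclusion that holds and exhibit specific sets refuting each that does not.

Both inclusions hold; the sets are equal.

Forward inclusion. Let x ∈ (X ∪ C) ∖ (C ∖ X). Then either x ∈ X and x ∉ C; or x ∈ C ∩ X. In each case x ∈ X ∪ (X ∖ C), so (X ∪ C) ∖ (C ∖ X) ⊆ X ∪ (X ∖ C).

Reverse inclusion. Let x ∈ X ∪ (X ∖ C). Then either x ∈ X and x ∉ C; or x ∈ C ∩ X. In each case x ∈ (X ∪ C) ∖ (C ∖ X), so X ∪ (X ∖ C) ⊆ (X ∪ C) ∖ (C ∖ X).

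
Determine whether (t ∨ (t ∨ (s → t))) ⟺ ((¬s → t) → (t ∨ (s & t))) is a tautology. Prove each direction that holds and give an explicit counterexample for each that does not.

The biconditional holds.

Forward direction. Assume the antecedent. If t is true, (¬s → t) → (t ∨ (s & t)) reduces to true regardless of the other variables. If t is false, the antecedent forces (t = F, s = F), and (¬s → t) → (t ∨ (s & t)) holds there. Either way (¬s → t) → (t ∨ (s & t)) holds.

Converse. Assume the antecedent. If t is true, t ∨ (t ∨ (s → t)) reduces to true regardless of the other variables. If t is false, the antecedent forces (t = F, s = F), and t ∨ (t ∨ (s → t)) holds there. Either way t ∨ (t ∨ (s → t)) holds.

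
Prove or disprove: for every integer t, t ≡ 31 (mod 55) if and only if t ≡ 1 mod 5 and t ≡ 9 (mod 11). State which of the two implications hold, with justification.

The biconditional holds.

(→) Suppose t ≡ 31 (mod 55); write t = 55j + 31. Since 5 ∣ 55, reducing mod 5 gives t ≡ 31 ≡ 1 (mod 5); since 11 ∣ 55, reducing mod 11 gives t ≡ 31 ≡ 9 (mod 11).

(←) Conversely, if t ≡ 1 (mod 5) and t ≡ 9 (mod 11), then by the Chinese remainder theorem t ≡ 31 (mod 55). This is exactly t ≡ 31 (mod 55).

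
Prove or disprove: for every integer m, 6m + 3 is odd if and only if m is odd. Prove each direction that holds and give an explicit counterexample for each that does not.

Only the converse holds.

(←) Suppose m is odd. Since 6 is even, 6m is even for every m, so 6m + 3 has the same parity as 3, which is odd. Hence 6m + 3 is odd.

(→) This fails: take m = 6. Then 6m + 3 = 39, which is odd, yet m = 6 is even, not odd.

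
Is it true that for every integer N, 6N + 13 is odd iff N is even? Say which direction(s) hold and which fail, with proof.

(⇒) This fails: take N = 3. Then 6N + 13 = 31, which is odd, yet N = 3 is odd, not even.

(⇐) Suppose N is even. Since 6 is even, 6N is even for every N, so 6N + 13 has the same parity as 13, which is odd. Hence 6N + 13 is odd.

Not equivalent: only (⇐) holds.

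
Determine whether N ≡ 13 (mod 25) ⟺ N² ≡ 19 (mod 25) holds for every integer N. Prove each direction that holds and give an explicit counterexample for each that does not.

Only the forward direction holds.

Forward direction. Suppose N ≡ 13 (mod 25). Write N = 25j + 13. Then (25j + 13)² = 625j² + 650j + 169 = 25(25j² + 26j + 6) + 19, so N² ≡ 19 (mod 25).

Converse. This fails: take N = 12. Then 12² = 144 ≡ 19 (mod 25), yet 12 ≡ 12 (mod 25), not 13.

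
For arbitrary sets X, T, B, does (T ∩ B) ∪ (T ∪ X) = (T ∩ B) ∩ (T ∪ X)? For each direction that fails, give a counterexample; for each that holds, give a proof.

(⟸) Let x ∈ (T ∩ B) ∩ (T ∪ X). Then either x ∈ T ∩ B and x ∉ X; or x ∈ X ∩ T ∩ B. In each case x ∈ (T ∩ B) ∪ (T ∪ X), so (T ∩ B) ∩ (T ∪ X) ⊆ (T ∩ B) ∪ (T ∪ X).

(⟹) This inclusion fails. Take X = {1}, T = ∅, B = ∅; then 1 ∈ (T ∩ B) ∪ (T ∪ X) but 1 ∉ (T ∩ B) ∩ (T ∪ X).

The sets are not equal: only the reverse inclusion holds.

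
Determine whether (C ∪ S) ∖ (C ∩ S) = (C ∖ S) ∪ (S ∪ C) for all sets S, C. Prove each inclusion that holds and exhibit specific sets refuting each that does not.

Only the forward inclusion holds.

(⊆) Let x ∈ (C ∪ S) ∖ (C ∩ S). Then either x ∈ S and x ∉ C; or x ∈ C and x ∉ S. In each case x ∈ (C ∖ S) ∪ (S ∪ C), so (C ∪ S) ∖ (C ∩ S) ⊆ (C ∖ S) ∪ (S ∪ C).

(⊇) This inclusion fails. Take S = {1}, C = {1}; then 1 ∈ (C ∖ S) ∪ (S ∪ C) but 1 ∉ (C ∪ S) ∖ (C ∩ S).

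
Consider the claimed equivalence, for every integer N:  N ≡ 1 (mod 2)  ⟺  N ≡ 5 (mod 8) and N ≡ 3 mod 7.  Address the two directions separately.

[⇒] This fails: N = 1 gives 1 ≡ 1 (mod 2) but 1 ≡ 1 (mod 8), so the conjunction on the right does not hold.

[⇐] Conversely, if N ≡ 5 (mod 8) and N ≡ 3 (mod 7), then by the Chinese remainder theorem N ≡ 45 (mod 56). Since 45 ≡ 1 (mod 2) and 2 ∣ 56, we get N ≡ 1 (mod 2).

(⇒) fails; (⇐) holds.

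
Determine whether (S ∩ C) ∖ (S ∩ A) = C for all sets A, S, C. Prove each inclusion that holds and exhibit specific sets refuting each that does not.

Only the forward inclusion holds.

(⊆) Let x ∈ (S ∩ C) ∖ (S ∩ A). Then x ∈ S ∩ C and x ∉ A, from which x ∈ C.

(⊇) This inclusion fails. Take A = ∅, S = ∅, C = {1}; then 1 ∈ C but 1 ∉ (S ∩ C) ∖ (S ∩ A).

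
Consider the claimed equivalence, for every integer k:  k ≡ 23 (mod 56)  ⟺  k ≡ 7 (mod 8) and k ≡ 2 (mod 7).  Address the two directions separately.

Both directions hold; the statement is true.

(→) Suppose k ≡ 23 (mod 56); write k = 56j + 23. Since 8 ∣ 56, reducing mod 8 gives k ≡ 23 ≡ 7 (mod 8); since 7 ∣ 56, reducing mod 7 gives k ≡ 23 ≡ 2 (mod 7).

(←) Conversely, if k ≡ 7 (mod 8) and k ≡ 2 (mod 7), then by the Chinese remainder theorem k ≡ 23 (mod 56). This is exactly k ≡ 23 (mod 56).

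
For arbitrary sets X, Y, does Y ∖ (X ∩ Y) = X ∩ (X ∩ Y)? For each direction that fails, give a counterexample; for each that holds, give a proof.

Both inclusions fail.

(⊆) This inclusion fails. Take X = ∅, Y = {1}; then 1 ∈ Y ∖ (X ∩ Y) but 1 ∉ X ∩ (X ∩ Y).

(⊇) This inclusion fails. Take X = {1}, Y = {1}; then 1 ∈ X ∩ (X ∩ Y) but 1 ∉ Y ∖ (X ∩ Y).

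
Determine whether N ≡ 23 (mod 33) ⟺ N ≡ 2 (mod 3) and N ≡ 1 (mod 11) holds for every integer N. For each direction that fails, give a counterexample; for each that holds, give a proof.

Forward direction. Suppose N ≡ 23 (mod 33); write N = 33j + 23. Since 3 ∣ 33, reducing mod 3 gives N ≡ 23 ≡ 2 (mod 3); since 11 ∣ 33, reducing mod 11 gives N ≡ 23 ≡ 1 (mod 11).

Converse. If N ≡ 2 (mod 3) and N ≡ 1 (mod 11), then by the Chinese remainder theorem N ≡ 23 (mod 33). This is exactly N ≡ 23 (mod 33).

Both directions hold; the statement is true.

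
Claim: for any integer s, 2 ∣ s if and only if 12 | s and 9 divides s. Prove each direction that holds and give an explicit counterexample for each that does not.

The forward direction fails; the converse holds.

(⟹) This fails: take s = 2. Certainly 2 ∣ 2, but 12 ∤ 2.

(⟸) Suppose 12 ∣ s and 9 ∣ s. Any common multiple of 12 and 9 is a multiple of their lcm; here lcm(12, 9) = 12·9/gcd(12, 9) = 108/3 = 36, so 36 ∣ s. Since 2 ∣ 36, it follows that 2 ∣ s.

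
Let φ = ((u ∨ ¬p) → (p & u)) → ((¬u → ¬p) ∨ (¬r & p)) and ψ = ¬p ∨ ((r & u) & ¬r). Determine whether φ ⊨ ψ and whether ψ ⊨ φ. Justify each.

(⇒) fails; (⇐) holds.

(⇐) Assume the antecedent. If r is true, the antecedent forces (r = T, u = F, p = F) or (r = T, u = T, p = F), and the consequent holds there. If r is false, the consequent reduces to true regardless of the other variables. Either way the consequent holds.

(⇒) This fails. Under r = F, u = F, p = T, the left side is true but the right side is false.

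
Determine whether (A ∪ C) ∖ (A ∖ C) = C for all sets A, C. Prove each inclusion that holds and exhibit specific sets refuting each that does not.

Both inclusions hold.

(⟹) Let x ∈ (A ∪ C) ∖ (A ∖ C). Then either x ∈ C and x ∉ A; or x ∈ A ∩ C. In each case x ∈ C, so (A ∪ C) ∖ (A ∖ C) ⊆ C.

(⟸) Let x ∈ C. Then either x ∈ C and x ∉ A; or x ∈ A ∩ C. In each case x ∈ (A ∪ C) ∖ (A ∖ C), so C ⊆ (A ∪ C) ∖ (A ∖ C).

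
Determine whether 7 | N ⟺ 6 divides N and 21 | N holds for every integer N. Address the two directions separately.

[⇒] This fails: take N = 7. Certainly 7 ∣ 7, but 6 ∤ 7.

[⇐] Suppose 6 ∣ N and 21 ∣ N. Any common multiple of 6 and 21 is a multiple of their lcm; here lcm(6, 21) = 6·21/gcd(6, 21) = 126/3 = 42, so 42 ∣ N. Since 7 ∣ 42, it follows that 7 ∣ N.

The forward direction fails; the converse holds.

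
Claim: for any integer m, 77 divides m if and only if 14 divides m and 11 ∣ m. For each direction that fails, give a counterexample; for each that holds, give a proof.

(⇐) Suppose 14 ∣ m and 11 ∣ m. Any common multiple of 14 and 11 is a multiple of their lcm; here gcd(14, 11) = 1, so lcm(14, 11) = 14·11 = 154, so 154 ∣ m. Since 77 ∣ 154, it follows that 77 ∣ m.

(⇒) This fails: take m = 77. Certainly 77 ∣ 77, but 14 ∤ 77.

Only the reverse direction holds.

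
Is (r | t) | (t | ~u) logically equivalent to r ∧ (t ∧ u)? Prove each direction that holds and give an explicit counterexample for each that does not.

Only the reverse direction holds.

(⟹) This fails. Under r = F, u = F, t = F, the left side is true but the right side is false.

(⟸) Assume the antecedent. If r is true, (r | t) | (t | ~u) reduces to true regardless of the other variables. If r is false, the antecedent cannot hold. Either way (r | t) | (t | ~u) holds.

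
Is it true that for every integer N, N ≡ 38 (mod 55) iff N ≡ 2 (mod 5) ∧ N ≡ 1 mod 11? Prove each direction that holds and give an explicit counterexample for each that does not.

[⇒] This fails: N = 38 gives 38 ≡ 38 (mod 55) but 38 ≡ 3 (mod 5), so the conjunction on the right does not hold.

[⇐] This fails: N = 12 satisfies both congruences on the right (12 ≡ 2 mod 5 and 12 ≡ 1 mod 11) yet 12 ≡ 12 (mod 55), not 38.

Both directions fail.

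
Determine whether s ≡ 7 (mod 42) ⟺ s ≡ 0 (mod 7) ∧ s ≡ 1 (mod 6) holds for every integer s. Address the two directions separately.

(⇒) Suppose s ≡ 7 (mod 42); write s = 42j + 7. Since 7 ∣ 42, reducing mod 7 gives s ≡ 7 ≡ 0 (mod 7); since 6 ∣ 42, reducing mod 6 gives s ≡ 7 ≡ 1 (mod 6).

(⇐) Conversely, if s ≡ 0 (mod 7) and s ≡ 1 (mod 6), then by the Chinese remainder theorem s ≡ 7 (mod 42). This is exactly s ≡ 7 (mod 42).

Both directions hold; the statement is true.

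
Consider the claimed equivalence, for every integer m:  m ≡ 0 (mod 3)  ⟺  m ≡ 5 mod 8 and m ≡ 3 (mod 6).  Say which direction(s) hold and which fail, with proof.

[⇒] This fails: m = 0 gives 0 ≡ 0 (mod 3) but 0 ≡ 0 (mod 8), so the conjunction on the right does not hold.

[⇐] Conversely, if m ≡ 5 (mod 8) and m ≡ 3 (mod 6), then by the Chinese remainder theorem m ≡ 21 (mod 24). Since 21 ≡ 0 (mod 3) and 3 ∣ 24, we get m ≡ 0 (mod 3).

(⇒) fails; (⇐) holds.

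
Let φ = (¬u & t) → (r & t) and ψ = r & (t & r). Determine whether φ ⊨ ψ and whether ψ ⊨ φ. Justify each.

(⇒) This fails. Under u = F, r = F, t = F, the left side is true but the right side is false.

(⇐) Assume the antecedent. If u is true, (¬u & t) → (r & t) reduces to true regardless of the other variables. If u is false, the antecedent forces (u = F, r = T, t = T), and (¬u & t) → (r & t) holds there. Either way (¬u & t) → (r & t) holds.

Only the reverse direction holds.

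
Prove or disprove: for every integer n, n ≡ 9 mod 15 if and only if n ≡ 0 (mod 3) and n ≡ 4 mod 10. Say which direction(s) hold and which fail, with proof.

(→) This fails: n = 9 gives 9 ≡ 9 (mod 15) but 9 ≡ 9 (mod 10), so the conjunction on the right does not hold.

(←) Conversely, if n ≡ 0 (mod 3) and n ≡ 4 (mod 10), then by the Chinese remainder theorem n ≡ 24 (mod 30). Since 24 ≡ 9 (mod 15) and 15 ∣ 30, we get n ≡ 9 (mod 15).

Only the reverse direction holds.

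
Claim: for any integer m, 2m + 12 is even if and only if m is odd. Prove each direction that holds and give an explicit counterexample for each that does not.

(⟸) Suppose m is odd. Since 2 is even, 2m is even for every m, so 2m + 12 has the same parity as 12, which is even. Hence 2m + 12 is even.

(⟹) This fails: take m = 2. Then 2m + 12 = 16, which is even, yet m = 2 is even, not odd.

Only the converse holds.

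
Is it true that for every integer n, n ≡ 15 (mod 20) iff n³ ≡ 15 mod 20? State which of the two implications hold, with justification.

(⟹) Suppose n ≡ 15 (mod 20). Write n = 20j + 15. Then (20j + 15)³ = 8000j³ + 18000j² + 13500j + 3375 = 20(400j³ + 900j² + 675j + 168) + 15, so n³ ≡ 15 (mod 20).

(⟸) Conversely, suppose n³ ≡ 15 (mod 20). The only residue r in {0, …, 19} with r³ ≡ 15 (mod 20) is r = 15, so n ≡ 15 (mod 20).

Equivalent; both directions hold.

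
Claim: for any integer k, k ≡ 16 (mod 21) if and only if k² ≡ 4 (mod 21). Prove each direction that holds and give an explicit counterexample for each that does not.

The forward direction holds; the converse fails.

(←) This fails: take k = 2. Then 2² = 4 ≡ 4 (mod 21), yet 2 ≡ 2 (mod 21), not 16.

(→) Suppose k ≡ 16 (mod 21). Write k = 21j + 16. Then (21j + 16)² = 441j² + 672j + 256 = 21(21j² + 32j + 12) + 4, so k² ≡ 4 (mod 21).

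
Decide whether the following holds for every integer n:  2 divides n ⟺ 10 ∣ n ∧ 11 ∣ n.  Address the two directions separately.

(⇒) This fails: take n = 2. Certainly 2 ∣ 2, but 10 ∤ 2.

(⇐) Suppose 10 ∣ n and 11 ∣ n. Any common multiple of 10 and 11 is a multiple of their lcm; here gcd(10, 11) = 1, so lcm(10, 11) = 10·11 = 110, so 110 ∣ n. Since 2 ∣ 110, it follows that 2 ∣ n.

The forward direction fails; the converse holds.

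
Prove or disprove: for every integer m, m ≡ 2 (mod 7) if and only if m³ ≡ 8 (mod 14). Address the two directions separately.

(⟹) This fails: take m = 9. Then 9 ≡ 2 (mod 7), but 9³ = 729 ≡ 1 (mod 14), not 8.

(⟸) This fails: take m = 4. Then 4³ = 64 ≡ 8 (mod 14), yet 4 ≡ 4 (mod 7), not 2.

Neither direction holds.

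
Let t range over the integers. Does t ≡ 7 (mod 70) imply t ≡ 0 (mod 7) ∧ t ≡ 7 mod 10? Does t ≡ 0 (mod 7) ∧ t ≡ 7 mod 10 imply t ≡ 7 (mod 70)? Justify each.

(⇐) If t ≡ 0 (mod 7) and t ≡ 7 (mod 10), then by the Chinese remainder theorem t ≡ 7 (mod 70). This is exactly t ≡ 7 (mod 70).

(⇒) Suppose t ≡ 7 (mod 70); write t = 70j + 7. Since 7 ∣ 70, reducing mod 7 gives t ≡ 7 ≡ 0 (mod 7); since 10 ∣ 70, reducing mod 10 gives t ≡ 7 (mod 10).

Equivalent; both directions hold.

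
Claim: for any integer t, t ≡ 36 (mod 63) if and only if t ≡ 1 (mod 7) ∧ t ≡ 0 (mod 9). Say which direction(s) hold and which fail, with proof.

The biconditional holds.

(⟹) Suppose t ≡ 36 (mod 63); write t = 63j + 36. Since 7 ∣ 63, reducing mod 7 gives t ≡ 36 ≡ 1 (mod 7); since 9 ∣ 63, reducing mod 9 gives t ≡ 36 ≡ 0 (mod 9).

(⟸) Conversely, if t ≡ 1 (mod 7) and t ≡ 0 (mod 9), then by the Chinese remainder theorem t ≡ 36 (mod 63). This is exactly t ≡ 36 (mod 63).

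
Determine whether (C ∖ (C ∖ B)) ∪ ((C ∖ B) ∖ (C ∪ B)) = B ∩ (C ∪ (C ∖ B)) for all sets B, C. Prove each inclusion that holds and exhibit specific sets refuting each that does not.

The two sets are equal.

Reverse inclusion. Let x ∈ B ∩ (C ∪ (C ∖ B)). Then x ∈ B ∩ C, from which x ∈ (C ∖ (C ∖ B)) ∪ ((C ∖ B) ∖ (C ∪ B)).

Forward inclusion. Let x ∈ (C ∖ (C ∖ B)) ∪ ((C ∖ B) ∖ (C ∪ B)). Then x ∈ B ∩ C, from which x ∈ B ∩ (C ∪ (C ∖ B)).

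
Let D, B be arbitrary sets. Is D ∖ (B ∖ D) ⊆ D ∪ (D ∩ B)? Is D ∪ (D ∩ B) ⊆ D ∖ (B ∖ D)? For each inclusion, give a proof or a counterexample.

Both inclusions hold; the sets are equal.

Forward inclusion. Let x ∈ D ∖ (B ∖ D). Then either x ∈ D and x ∉ B; or x ∈ D ∩ B. In each case x ∈ D ∪ (D ∩ B), so D ∖ (B ∖ D) ⊆ D ∪ (D ∩ B).

Reverse inclusion. Let x ∈ D ∪ (D ∩ B). Then either x ∈ D and x ∉ B; or x ∈ D ∩ B. In each case x ∈ D ∖ (B ∖ D), so D ∪ (D ∩ B) ⊆ D ∖ (B ∖ D).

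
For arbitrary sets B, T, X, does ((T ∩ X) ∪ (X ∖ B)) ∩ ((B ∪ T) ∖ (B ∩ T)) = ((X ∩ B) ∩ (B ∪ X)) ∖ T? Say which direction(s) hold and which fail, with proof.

Both inclusions fail.

(⟹) This inclusion fails. Take B = ∅, T = {1}, X = {1}; then 1 ∈ ((T ∩ X) ∪ (X ∖ B)) ∩ ((B ∪ T) ∖ (B ∩ T)) but 1 ∉ ((X ∩ B) ∩ (B ∪ X)) ∖ T.

(⟸) This inclusion fails. Take B = {1}, T = ∅, X = {1}; then 1 ∈ ((X ∩ B) ∩ (B ∪ X)) ∖ T but 1 ∉ ((T ∩ X) ∪ (X ∖ B)) ∩ ((B ∪ T) ∖ (B ∩ T)).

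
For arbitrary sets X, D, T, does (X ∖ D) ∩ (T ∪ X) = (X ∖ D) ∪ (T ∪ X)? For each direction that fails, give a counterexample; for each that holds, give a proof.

(⊆) Let x ∈ (X ∖ D) ∩ (T ∪ X). Then either x ∈ X and x ∉ D, T; or x ∈ X ∩ T and x ∉ D. In each case x ∈ (X ∖ D) ∪ (T ∪ X), so (X ∖ D) ∩ (T ∪ X) ⊆ (X ∖ D) ∪ (T ∪ X).

(⊇) This inclusion fails. Take X = {1}, D = {1}, T = ∅; then 1 ∈ (X ∖ D) ∪ (T ∪ X) but 1 ∉ (X ∖ D) ∩ (T ∪ X).

Only the forward inclusion holds.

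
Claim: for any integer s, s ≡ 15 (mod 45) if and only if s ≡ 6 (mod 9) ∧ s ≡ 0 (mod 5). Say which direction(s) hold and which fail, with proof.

[⇒] Suppose s ≡ 15 (mod 45); write s = 45j + 15. Since 9 ∣ 45, reducing mod 9 gives s ≡ 15 ≡ 6 (mod 9); since 5 ∣ 45, reducing mod 5 gives s ≡ 15 ≡ 0 (mod 5).

[⇐] Conversely, if s ≡ 6 (mod 9) and s ≡ 0 (mod 5), then by the Chinese remainder theorem s ≡ 15 (mod 45). This is exactly s ≡ 15 (mod 45).

Equivalent; both directions hold.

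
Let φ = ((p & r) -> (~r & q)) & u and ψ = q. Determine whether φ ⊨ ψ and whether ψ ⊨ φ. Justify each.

Neither direction holds.

(⇒) This fails. Under p = F, r = F, q = F, u = T, the left side is true but the right side is false.

(⇐) This fails. Under p = F, r = F, q = T, u = F, the left side is false but the right side is true.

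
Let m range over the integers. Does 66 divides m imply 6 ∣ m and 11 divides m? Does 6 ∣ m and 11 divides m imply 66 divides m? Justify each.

(→) If 66 ∣ m, write m = 66q. Since 66 = 11·6, m = 6·(11q), so 6 ∣ m; and since 66 = 6·11, m = 11·(6q), so 11 ∣ m.

(←) Suppose 6 ∣ m and 11 ∣ m. Any common multiple of 6 and 11 is a multiple of their lcm; here gcd(6, 11) = 1, so lcm(6, 11) = 6·11 = 66, so 66 ∣ m.

Equivalent; both directions hold.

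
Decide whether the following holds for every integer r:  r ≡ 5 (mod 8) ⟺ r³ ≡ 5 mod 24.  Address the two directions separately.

Only the reverse direction holds.

[⇒] This fails: take r = 13. Then 13 ≡ 5 (mod 8), but 13³ = 2197 ≡ 13 (mod 24), not 5.

[⇐] Conversely, the residues r modulo 24 with r³ ≡ 5 (mod 24) are exactly {5}, and each is ≡ 5 (mod 8).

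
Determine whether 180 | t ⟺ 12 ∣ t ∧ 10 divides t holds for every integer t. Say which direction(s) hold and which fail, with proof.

Forward direction. If 180 ∣ t, write t = 180q. Since 180 = 15·12, t = 12·(15q), so 12 ∣ t; and since 180 = 18·10, t = 10·(18q), so 10 ∣ t.

Converse. This fails: take t = 60. Both 12 ∣ 60 and 10 ∣ 60, yet 60 is not a multiple of 180 (since 60 = 0·180 + 60), so 180 ∤ 60.

(⇒) holds; (⇐) fails.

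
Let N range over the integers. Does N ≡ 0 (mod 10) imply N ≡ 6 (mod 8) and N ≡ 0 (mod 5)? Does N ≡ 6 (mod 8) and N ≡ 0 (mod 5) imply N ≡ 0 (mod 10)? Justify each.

(⇒) fails; (⇐) holds.

(⟹) This fails: N = 0 gives 0 ≡ 0 (mod 10) but 0 ≡ 0 (mod 8), so the conjunction on the right does not hold.

(⟸) Conversely, if N ≡ 6 (mod 8) and N ≡ 0 (mod 5), then by the Chinese remainder theorem N ≡ 30 (mod 40). Since 30 ≡ 0 (mod 10) and 10 ∣ 40, we get N ≡ 0 (mod 10).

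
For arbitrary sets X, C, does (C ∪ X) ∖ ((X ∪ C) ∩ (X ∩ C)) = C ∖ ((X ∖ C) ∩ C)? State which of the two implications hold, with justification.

Neither inclusion holds.

Forward inclusion. This inclusion fails. Take X = {1}, C = ∅; then 1 ∈ (C ∪ X) ∖ ((X ∪ C) ∩ (X ∩ C)) but 1 ∉ C ∖ ((X ∖ C) ∩ C).

Reverse inclusion. This inclusion fails. Take X = {1}, C = {1}; then 1 ∈ C ∖ ((X ∖ C) ∩ C) but 1 ∉ (C ∪ X) ∖ ((X ∪ C) ∩ (X ∩ C)).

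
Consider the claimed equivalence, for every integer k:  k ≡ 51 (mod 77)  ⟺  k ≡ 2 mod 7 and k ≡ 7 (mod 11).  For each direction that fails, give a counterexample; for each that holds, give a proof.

(⟹) Suppose k ≡ 51 (mod 77); write k = 77j + 51. Since 7 ∣ 77, reducing mod 7 gives k ≡ 51 ≡ 2 (mod 7); since 11 ∣ 77, reducing mod 11 gives k ≡ 51 ≡ 7 (mod 11).

(⟸) Conversely, if k ≡ 2 (mod 7) and k ≡ 7 (mod 11), then by the Chinese remainder theorem k ≡ 51 (mod 77). This is exactly k ≡ 51 (mod 77).

Equivalent; both directions hold.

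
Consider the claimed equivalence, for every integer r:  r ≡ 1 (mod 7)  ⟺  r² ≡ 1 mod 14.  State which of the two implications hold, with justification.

(⇒) fails and (⇐) fails.

(→) This fails: take r = 8. Then 8 ≡ 1 (mod 7), but 8² = 64 ≡ 8 (mod 14), not 1.

(←) This fails: take r = 13. Then 13² = 169 ≡ 1 (mod 14), yet 13 ≡ 6 (mod 7), not 1.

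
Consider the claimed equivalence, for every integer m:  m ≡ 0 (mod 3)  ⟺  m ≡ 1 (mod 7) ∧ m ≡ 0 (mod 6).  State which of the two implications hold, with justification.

Not equivalent: only (⇐) holds.

(⟹) This fails: m = 0 gives 0 ≡ 0 (mod 3) but 0 ≡ 0 (mod 7), so the conjunction on the right does not hold.

(⟸) Conversely, if m ≡ 1 (mod 7) and m ≡ 0 (mod 6), then by the Chinese remainder theorem m ≡ 36 (mod 42). Since 36 ≡ 0 (mod 3) and 3 ∣ 42, we get m ≡ 0 (mod 3).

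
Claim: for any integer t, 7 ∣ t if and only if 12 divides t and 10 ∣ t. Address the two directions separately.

(→) This fails: take t = 7. Certainly 7 ∣ 7, but 12 ∤ 7.

(←) This fails: take t = 60. Both 12 ∣ 60 and 10 ∣ 60, yet 60 is not a multiple of 7 (since 60 = 8·7 + 4), so 7 ∤ 60.

(⇒) fails and (⇐) fails.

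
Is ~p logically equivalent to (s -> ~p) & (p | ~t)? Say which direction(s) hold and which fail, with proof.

Neither direction holds.

(⟹) This fails. Under s = F, t = T, p = F, the left side is true but the right side is false.

(⟸) This fails. Under s = F, t = F, p = T, the left side is false but the right side is true.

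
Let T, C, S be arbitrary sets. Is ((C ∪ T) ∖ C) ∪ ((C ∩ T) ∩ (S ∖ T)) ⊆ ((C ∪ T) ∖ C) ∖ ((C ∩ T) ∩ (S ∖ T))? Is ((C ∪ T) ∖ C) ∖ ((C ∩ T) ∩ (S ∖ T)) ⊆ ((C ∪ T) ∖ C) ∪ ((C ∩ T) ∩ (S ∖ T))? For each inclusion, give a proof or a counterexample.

(⊆) Let x ∈ ((C ∪ T) ∖ C) ∪ ((C ∩ T) ∩ (S ∖ T)). Then either x ∈ T and x ∉ C, S; or x ∈ T ∩ S and x ∉ C. In each case x ∈ ((C ∪ T) ∖ C) ∖ ((C ∩ T) ∩ (S ∖ T)), so ((C ∪ T) ∖ C) ∪ ((C ∩ T) ∩ (S ∖ T)) ⊆ ((C ∪ T) ∖ C) ∖ ((C ∩ T) ∩ (S ∖ T)).

(⊇) Let x ∈ ((C ∪ T) ∖ C) ∖ ((C ∩ T) ∩ (S ∖ T)). Then either x ∈ T and x ∉ C, S; or x ∈ T ∩ S and x ∉ C. In each case x ∈ ((C ∪ T) ∖ C) ∪ ((C ∩ T) ∩ (S ∖ T)), so ((C ∪ T) ∖ C) ∖ ((C ∩ T) ∩ (S ∖ T)) ⊆ ((C ∪ T) ∖ C) ∪ ((C ∩ T) ∩ (S ∖ T)).

Both inclusions hold.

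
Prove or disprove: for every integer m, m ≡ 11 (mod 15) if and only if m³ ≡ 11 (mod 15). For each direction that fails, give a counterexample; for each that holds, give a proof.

Both implications hold.

Forward direction. Suppose m ≡ 11 (mod 15). Write m = 15j + 11. Then (15j + 11)³ = 3375j³ + 7425j² + 5445j + 1331 = 15(225j³ + 495j² + 363j + 88) + 11, so m³ ≡ 11 (mod 15).

Converse. Suppose m³ ≡ 11 (mod 15). The only residue r in {0, …, 14} with r³ ≡ 11 (mod 15) is r = 11, so m ≡ 11 (mod 15).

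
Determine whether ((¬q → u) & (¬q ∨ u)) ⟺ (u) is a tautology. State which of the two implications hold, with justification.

Converse. Assume the antecedent. If u is true, (¬q → u) & (¬q ∨ u) reduces to true regardless of the other variables. If u is false, the antecedent cannot hold. Either way (¬q → u) & (¬q ∨ u) holds.

Forward direction. Assume the antecedent. If u is true, u reduces to true regardless of the other variables. If u is false, the antecedent cannot hold. Either way u holds.

The biconditional holds.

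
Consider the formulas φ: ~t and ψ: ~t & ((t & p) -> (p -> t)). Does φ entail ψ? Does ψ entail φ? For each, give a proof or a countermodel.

(⟹) Assume the antecedent. If p is true, the antecedent forces (p = T, t = F), and ~t & ((t & p) -> (p -> t)) holds there. If p is false, the antecedent forces (p = F, t = F), and ~t & ((t & p) -> (p -> t)) holds there. Either way ~t & ((t & p) -> (p -> t)) holds.

(⟸) Assume the antecedent. If p is true, the antecedent forces (p = T, t = F), and ~t holds there. If p is false, the antecedent forces (p = F, t = F), and ~t holds there. Either way ~t holds.

Both directions hold; the statement is true.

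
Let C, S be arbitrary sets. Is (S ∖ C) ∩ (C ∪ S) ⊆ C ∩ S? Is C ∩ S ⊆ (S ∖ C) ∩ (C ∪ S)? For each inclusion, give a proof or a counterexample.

(⟹) This inclusion fails. Take C = ∅, S = {1}; then 1 ∈ (S ∖ C) ∩ (C ∪ S) but 1 ∉ C ∩ S.

(⟸) This inclusion fails. Take C = {1}, S = {1}; then 1 ∈ C ∩ S but 1 ∉ (S ∖ C) ∩ (C ∪ S).

Both inclusions fail.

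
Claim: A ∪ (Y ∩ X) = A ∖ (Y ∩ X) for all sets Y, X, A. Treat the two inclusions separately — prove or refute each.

(⟹) This inclusion fails. Take Y = {1}, X = {1}, A = ∅; then 1 ∈ A ∪ (Y ∩ X) but 1 ∉ A ∖ (Y ∩ X).

(⟸) Let x ∈ A ∖ (Y ∩ X). Then either x ∈ A and x ∉ Y, X; or x ∈ Y ∩ A and x ∉ X; or x ∈ X ∩ A and x ∉ Y. In each case x ∈ A ∪ (Y ∩ X), so A ∖ (Y ∩ X) ⊆ A ∪ (Y ∩ X).

The sets are not equal: only the reverse inclusion holds.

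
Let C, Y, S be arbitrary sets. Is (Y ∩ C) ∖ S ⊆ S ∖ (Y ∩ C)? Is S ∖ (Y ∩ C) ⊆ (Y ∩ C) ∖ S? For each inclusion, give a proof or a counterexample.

(⊆) This inclusion fails. Take C = {1}, Y = {1}, S = ∅; then 1 ∈ (Y ∩ C) ∖ S but 1 ∉ S ∖ (Y ∩ C).

(⊇) This inclusion fails. Take C = ∅, Y = ∅, S = {1}; then 1 ∈ S ∖ (Y ∩ C) but 1 ∉ (Y ∩ C) ∖ S.

(⊆) fails and (⊇) fails.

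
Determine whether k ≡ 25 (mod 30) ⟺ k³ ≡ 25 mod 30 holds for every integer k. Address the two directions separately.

(→) Suppose k ≡ 25 (mod 30). Write k = 30j + 25. Then (30j + 25)³ = 27000j³ + 67500j² + 56250j + 15625 = 30(900j³ + 2250j² + 1875j + 520) + 25, so k³ ≡ 25 (mod 30).

(←) Conversely, suppose k³ ≡ 25 (mod 30). The only residue r in {0, …, 29} with r³ ≡ 25 (mod 30) is r = 25, so k ≡ 25 (mod 30).

Both directions hold; the statement is true.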